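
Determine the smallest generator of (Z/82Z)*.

7

φ(82) = φ(2)·φ(41) = 1·40 = 40 = 2^3 · 5.
g is a primitive root iff g^(40/q) ≢ 1 (mod 82) for each prime q ∈ {2, 5}.
g = 2: gcd(2, 82) = 2 > 1, not a unit — skip.
g = 3: 3^20 ≡ 81; 3^8 ≡ 1 — hits 1, so not a primitive root.
g = 4: gcd(4, 82) = 2 > 1, not a unit — skip.
g = 5: 5^20 ≡ 1 — hits 1, so not a primitive root.
g = 6: gcd(6, 82) = 2 > 1, not a unit — skip.
g = 7: 7^20 ≡ 81; 7^8 ≡ 37 — none is 1, so 7 is a primitive root.
Hence the least primitive root of 82 is 7.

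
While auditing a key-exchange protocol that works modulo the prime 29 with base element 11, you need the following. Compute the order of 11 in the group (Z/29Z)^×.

The order of 11 must divide φ(29) = 29 − 1 = 28 = 2^2 · 7.
Divisors of 28: 1, 2, 4, 7, 14, 28.
Test each divisor d:
11^1 ≡ 11
11^2 ≡ 5
11^4 ≡ 25
11^7 ≡ 12
11^14 ≡ 28
11^28 ≡ 1
Therefore the multiplicative order of 11 modulo 29 is 28.

28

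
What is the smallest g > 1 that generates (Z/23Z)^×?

5

φ(23) = 23 − 1 = 22 = 2 · 11.
g is a primitive root iff g^(22/q) ≢ 1 (mod 23) for each prime q ∈ {2, 11}.
g = 2: 2^11 ≡ 1 — hits 1, so not a primitive root.
g = 3: 3^11 ≡ 1 — hits 1, so not a primitive root.
g = 4: 4^11 ≡ 1 — hits 1, so not a primitive root.
g = 5: 5^11 ≡ 22; 5^2 ≡ 2 — none is 1, so 5 is a primitive root.
So 5 is the smallest generator of (Z/23Z)^×.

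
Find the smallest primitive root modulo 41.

φ(41) = 41 − 1 = 40 = 2^3 · 5.
Test candidates g = 2, 3, … against the prime factors q ∈ {2, 5} of φ(41): g is a generator iff g^(40/q) ≢ 1 for every such q.
g = 2: 2^20 ≡ 1 — hits 1, so not a primitive root.
g = 3: 3^20 ≡ 40; 3^8 ≡ 1 — hits 1, so not a primitive root.
g = 4: 4^20 ≡ 1 — hits 1, so not a primitive root.
g = 5: 5^20 ≡ 1 — hits 1, so not a primitive root.
g = 6: 6^20 ≡ 40; 6^8 ≡ 10 — none is 1, so 6 is a primitive root.
The smallest primitive root modulo 41 is 6.

6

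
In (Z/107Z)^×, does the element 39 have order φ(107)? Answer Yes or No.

φ(107) = 107 − 1 = 106 = 2 · 53.
Test 39^(106/q) mod 107 for each prime factor q of 106:
39^53 ≡ 1 (mod 107)  [q = 2: ≡ 1 ✗]
39^2 ≡ 23 (mod 107)  [q = 53: ≢ 1 ✓]
39^53 ≡ 1 shows ord(39) | 53, strictly less than φ(107); not a primitive root.

No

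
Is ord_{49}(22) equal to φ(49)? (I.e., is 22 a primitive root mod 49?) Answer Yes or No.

No

φ(49) = φ(7^2) = 7·(7−1) = 42 = 2 · 3 · 7.
22 is a primitive root mod 49 iff 22^(φ(49)/q) ≢ 1 for every prime q | φ(49), i.e. q ∈ {2, 3, 7}.
22^21 ≡ 1 (mod 49)  [q = 2: ≡ 1 ✗]
22^14 ≡ 1 (mod 49)  [q = 3: ≡ 1 ✗]
22^6 ≡ 29 (mod 49)  [q = 7: ≢ 1 ✓]
The check at q = 2 fails, so 22 generates a proper subgroup.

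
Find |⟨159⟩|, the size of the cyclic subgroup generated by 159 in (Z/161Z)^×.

Since 159 ∈ (Z/161Z)^×, its order divides φ(161) = φ(7·23) = (7−1)·(23−1) = 6·22 = 132 = 2^2 · 3 · 11.
Divisors of 132: 1, 2, 3, 4, 6, 11, 12, 22, 33, 44, 66, 132.
Compute 159^d (mod 161) for the divisors d until we hit 1:
159^1 ≡ 159 (mod 161)
159^2 ≡ 4 (mod 161)
159^3 ≡ 153 (mod 161)
159^4 ≡ 16 (mod 161)
159^6 ≡ 64 (mod 161)
159^11 ≡ 45 (mod 161)
159^12 ≡ 71 (mod 161)
159^22 ≡ 93 (mod 161)
159^33 ≡ 160 (mod 161)
159^44 ≡ 116 (mod 161)
159^66 ≡ 1 (mod 161) ✓
So ord_161(159) = 66.

66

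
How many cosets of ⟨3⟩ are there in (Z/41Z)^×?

ord(3) | φ(41) = 41 − 1 = 40 = 2^3 · 5.
Divisors of 40: 1, 2, 4, 5, 8, 10, 20, 40.
Evaluate successive powers at the divisors of 40:
3^1 ≡ 3 (mod 41)
3^2 ≡ 9 (mod 41)
3^4 ≡ 40 (mod 41)
3^5 ≡ 38 (mod 41)
3^8 ≡ 1 (mod 41) ✓
So ord_41(3) = 8, hence |⟨3⟩| = 8.
[(Z/41Z)^× : ⟨3⟩] = 40/8 = 5.

5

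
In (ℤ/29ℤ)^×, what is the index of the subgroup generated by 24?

4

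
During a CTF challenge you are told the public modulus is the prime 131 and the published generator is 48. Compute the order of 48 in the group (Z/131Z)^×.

By Lagrange's theorem, ord_131(48) divides φ(131) = 131 − 1 = 130 = 2 · 5 · 13.
Divisors of 130: 1, 2, 5, 10, 13, 26, 65, 130.
Test each divisor d:
48^1 ≡ 48 (mod 131)
48^2 ≡ 77 (mod 131)
48^5 ≡ 60 (mod 131)
48^10 ≡ 63 (mod 131)
48^13 ≡ 61 (mod 131)
48^26 ≡ 53 (mod 131)
48^65 ≡ 1 (mod 131) ✓
Therefore the multiplicative order of 48 modulo 131 is 65.

65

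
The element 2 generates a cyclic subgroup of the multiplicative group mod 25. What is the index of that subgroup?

By Lagrange's theorem, ord_25(2) divides φ(25) = φ(5^2) = 5·(5−1) = 20 = 2^2 · 5.
Divisors of 20: 1, 2, 4, 5, 10, 20.
Test each divisor d:
2^1 ≡ 2
2^2 ≡ 4
2^4 ≡ 16
2^5 ≡ 7
2^10 ≡ 24
2^20 ≡ 1
So ord_25(2) = 20, hence |⟨2⟩| = 20.
The index is φ(25) / ord(2) = 20 / 20 = 1.

1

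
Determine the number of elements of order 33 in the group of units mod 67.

20

φ(67) = 67 − 1 = 66 = 2 · 3 · 11.
(Z/67Z)^× is cyclic (|G| = 66); a cyclic group of order m has exactly φ(d) elements of each order d | m, and none otherwise.
33 = 3 · 11 divides 66, and φ(33) = 20.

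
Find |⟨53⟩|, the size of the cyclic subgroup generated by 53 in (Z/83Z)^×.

By Lagrange's theorem, ord_83(53) divides φ(83) = 83 − 1 = 82 = 2 · 41.
Divisors of 82: 1, 2, 41, 82.
Test each divisor d:
53^1 ≡ 53 (mod 83)
53^2 ≡ 70 (mod 83)
53^41 ≡ 82 (mod 83)
53^82 ≡ 1 (mod 83) ✓
So ord_83(53) = 82.

82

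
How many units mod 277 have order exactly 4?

φ(277) = 277 − 1 = 276 = 2^2 · 3 · 23.
Since (Z/277Z)^× is cyclic of order 276, the number of elements of order d is φ(d) when d | 276 and 0 otherwise.
4 = 2^2 divides 276, and φ(4) = 2.

2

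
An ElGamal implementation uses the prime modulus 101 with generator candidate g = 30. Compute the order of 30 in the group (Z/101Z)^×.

50

By Lagrange's theorem, ord_101(30) divides φ(101) = 101 − 1 = 100 = 2^2 · 5^2.
Divisors of 100: 1, 2, 4, 5, 10, 20, 25, 50, 100.
Test each divisor d:
30^1 ≡ 30 (mod 101)
30^2 ≡ 92 (mod 101)
30^4 ≡ 81 (mod 101)
30^5 ≡ 6 (mod 101)
30^10 ≡ 36 (mod 101)
30^20 ≡ 84 (mod 101)
30^25 ≡ 100 (mod 101)
30^50 ≡ 1 (mod 101) ✓
The smallest such exponent is 50, so the order of 30 is 50.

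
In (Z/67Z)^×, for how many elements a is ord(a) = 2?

1

φ(67) = 67 − 1 = 66 = 2 · 3 · 11.
Since (Z/67Z)^× is cyclic of order 66, the number of elements of order d is φ(d) when d | 66 and 0 otherwise.
2 | 66, and φ(2) = 2 − 1 = 1.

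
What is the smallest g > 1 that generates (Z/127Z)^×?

3

φ(127) = 127 − 1 = 126 = 2 · 3^2 · 7.
Test candidates g = 2, 3, … against the prime factors q ∈ {2, 3, 7} of φ(127): g is a generator iff g^(126/q) ≢ 1 for every such q.
g = 2: 2^63 ≡ 1 — hits 1, so not a primitive root.
g = 3: 3^63 ≡ 126; 3^42 ≡ 107; 3^18 ≡ 4 — none is 1, so 3 is a primitive root.
So 3 is the smallest generator of (Z/127Z)^×.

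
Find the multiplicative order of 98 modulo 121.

The order of 98 must divide φ(121) = φ(11^2) = 11·(11−1) = 110 = 2 · 5 · 11.
Divisors of 110: 1, 2, 5, 10, 11, 22, 55, 110.
Test each divisor d:
98^1 ≡ 98 (mod 121)
98^2 ≡ 45 (mod 121)
98^5 ≡ 10 (mod 121)
98^10 ≡ 100 (mod 121)
98^11 ≡ 120 (mod 121)
98^22 ≡ 1 (mod 121) ✓
The smallest such exponent is 22, so the order of 98 is 22.

22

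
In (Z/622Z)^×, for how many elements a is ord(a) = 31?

φ(622) = φ(2)·φ(311) = 1·310 = 310 = 2 · 5 · 31.
(Z/622Z)^× is cyclic (|G| = 310); a cyclic group of order m has exactly φ(d) elements of each order d | m, and none otherwise.
31 | 310, and φ(31) = 31 − 1 = 30.

30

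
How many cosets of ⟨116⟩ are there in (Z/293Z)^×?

1

ord(116) | φ(293) = 293 − 1 = 292 = 2^2 · 73.
Divisors of 292: 1, 2, 4, 73, 146, 292.
Test each divisor d:
116^1 ≡ 116
116^2 ≡ 271
116^4 ≡ 191
116^73 ≡ 155
116^146 ≡ 292
116^292 ≡ 1
Thus |⟨116⟩| = ord(116) = 292.
[(Z/293Z)^× : ⟨116⟩] = 292/292 = 1.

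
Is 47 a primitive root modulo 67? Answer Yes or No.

φ(67) = 67 − 1 = 66 = 2 · 3 · 11.
An element g generates (Z/67Z)^× iff g^(66/q) ≢ 1 (mod 67) for each prime q ∈ {2, 3, 11}.
47^33 ≡ 1 (mod 67)  [q = 2: ≡ 1 ✗]
47^22 ≡ 29 (mod 67)  [q = 3: ≢ 1 ✓]
47^6 ≡ 59 (mod 67)  [q = 11: ≢ 1 ✓]
Since 47^33 ≡ 1, the order of 47 divides 33 < 66, so 47 is not a primitive root.

No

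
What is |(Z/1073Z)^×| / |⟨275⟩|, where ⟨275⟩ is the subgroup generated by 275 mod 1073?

4

Since 275 ∈ (Z/1073Z)^×, its order divides φ(1073) = φ(29·37) = (29−1)·(37−1) = 28·36 = 1008 = 2^4 · 3^2 · 7.
Divisors of 1008: 1, 2, 3, 4, 6, 7, 8, 9, 12, 14, 16, 18, 21, 24, 28, 36, 42, 48, 56, 63, 72, 84, 112, 126, 144, 168, 252, 336, 504, 1008.
Test each divisor d:
275^1 ≡ 275
275^2 ≡ 515
275^3 ≡ 1062
275^4 ≡ 194
275^6 ≡ 121
275^7 ≡ 12
275^8 ≡ 81
275^9 ≡ 815
275^12 ≡ 692
275^14 ≡ 144
275^16 ≡ 123
275^18 ≡ 38
275^21 ≡ 655
275^24 ≡ 306
275^28 ≡ 349
275^36 ≡ 371
275^42 ≡ 898
275^48 ≡ 285
275^56 ≡ 552
275^63 ≡ 186
275^72 ≡ 297
275^84 ≡ 581
275^112 ≡ 1045
275^126 ≡ 260
275^144 ≡ 223
275^168 ≡ 639
275^252 ≡ 1
The order of 275 is 252, so the subgroup it generates has 252 elements.
Index = |(Z/1073Z)^×| / |⟨275⟩| = 1008 / 252 = 4.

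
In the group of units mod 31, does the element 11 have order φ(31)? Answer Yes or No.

Yes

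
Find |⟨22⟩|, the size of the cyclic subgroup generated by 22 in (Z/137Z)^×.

By Lagrange's theorem, ord_137(22) divides φ(137) = 137 − 1 = 136 = 2^3 · 17.
Divisors of 136: 1, 2, 4, 8, 17, 34, 68, 136.
Test each divisor d:
22^1 ≡ 22 (mod 137)
22^2 ≡ 73 (mod 137)
22^4 ≡ 123 (mod 137)
22^8 ≡ 59 (mod 137)
22^17 ≡ 136 (mod 137)
22^34 ≡ 1 (mod 137) ✓
Therefore the multiplicative order of 22 modulo 137 is 34.

34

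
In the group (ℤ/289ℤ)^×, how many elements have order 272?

φ(289) = φ(17^2) = 17·(17−1) = 272 = 2^4 · 17.
Since (Z/289Z)^× is cyclic of order 272, the number of elements of order d is φ(d) when d | 272 and 0 otherwise.
272 = 2^4 · 17 divides 272, and φ(272) = 128.

128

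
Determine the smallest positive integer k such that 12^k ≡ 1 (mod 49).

42

By Lagrange's theorem, ord_49(12) divides φ(49) = φ(7^2) = 7·(7−1) = 42 = 2 · 3 · 7.
Divisors of 42: 1, 2, 3, 6, 7, 14, 21, 42.
Check 12^d mod 49 for each divisor in increasing order:
12^1 ≡ 12
12^2 ≡ 46
12^3 ≡ 13
12^6 ≡ 22
12^7 ≡ 19
12^14 ≡ 18
12^21 ≡ 48
12^42 ≡ 1
So ord_49(12) = 42.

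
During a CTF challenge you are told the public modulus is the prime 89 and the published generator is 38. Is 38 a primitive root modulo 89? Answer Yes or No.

Yes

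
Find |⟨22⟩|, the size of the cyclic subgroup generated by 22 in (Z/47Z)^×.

46

The order of 22 must divide φ(47) = 47 − 1 = 46 = 2 · 23.
Divisors of 46: 1, 2, 23, 46.
Evaluate successive powers at the divisors of 46:
22^1 ≡ 22 (mod 47)
22^2 ≡ 14 (mod 47)
22^23 ≡ 46 (mod 47)
22^46 ≡ 1 (mod 47) ✓
So ord_47(22) = 46.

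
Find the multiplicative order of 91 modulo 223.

74

ord(91) | φ(223) = 223 − 1 = 222 = 2 · 3 · 37.
Divisors of 222: 1, 2, 3, 6, 37, 74, 111, 222.
Compute 91^d (mod 223) for the divisors d until we hit 1:
91^1 ≡ 91 (mod 223)
91^2 ≡ 30 (mod 223)
91^3 ≡ 54 (mod 223)
91^6 ≡ 17 (mod 223)
91^37 ≡ 222 (mod 223)
91^74 ≡ 1 (mod 223) ✓
Hence ord(91) = 74.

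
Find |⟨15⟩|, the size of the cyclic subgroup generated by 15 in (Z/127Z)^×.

By Lagrange's theorem, ord_127(15) divides φ(127) = 127 − 1 = 126 = 2 · 3^2 · 7.
Divisors of 126: 1, 2, 3, 6, 7, 9, 14, 18, 21, 42, 63, 126.
Evaluate successive powers at the divisors of 126:
15^1 ≡ 15
15^2 ≡ 98
15^3 ≡ 73
15^6 ≡ 122
15^7 ≡ 52
15^9 ≡ 16
15^14 ≡ 37
15^18 ≡ 2
15^21 ≡ 19
15^42 ≡ 107
15^63 ≡ 1
Therefore the multiplicative order of 15 modulo 127 is 63.

63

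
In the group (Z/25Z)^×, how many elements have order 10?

φ(25) = φ(5^2) = 5·(5−1) = 20 = 2^2 · 5.
Since (Z/25Z)^× is cyclic of order 20, the number of elements of order d is φ(d) when d | 20 and 0 otherwise.
10 = 2 · 5 divides 20, and φ(10) = 4.

4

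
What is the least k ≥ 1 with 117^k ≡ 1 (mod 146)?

72

By Lagrange's theorem, ord_146(117) divides φ(146) = φ(2)·φ(73) = 1·72 = 72 = 2^3 · 3^2.
Divisors of 72: 1, 2, 3, 4, 6, 8, 9, 12, 18, 24, 36, 72.
Check 117^d mod 146 for each divisor in increasing order:
117^1 ≡ 117
117^2 ≡ 111
117^3 ≡ 139
117^4 ≡ 57
117^6 ≡ 49
117^8 ≡ 37
117^9 ≡ 95
117^12 ≡ 65
117^18 ≡ 119
117^24 ≡ 137
117^36 ≡ 145
117^72 ≡ 1
Therefore the multiplicative order of 117 modulo 146 is 72.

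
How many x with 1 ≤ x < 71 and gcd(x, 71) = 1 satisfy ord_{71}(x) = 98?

0

φ(71) = 71 − 1 = 70 = 2 · 5 · 7.
(Z/71Z)^× is cyclic (|G| = 70); a cyclic group of order m has exactly φ(d) elements of each order d | m, and none otherwise.
Since 98 ∤ 70, the count is 0.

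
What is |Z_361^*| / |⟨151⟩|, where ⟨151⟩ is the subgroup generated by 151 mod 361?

The order of 151 must divide φ(361) = φ(19^2) = 19·(19−1) = 342 = 2 · 3^2 · 19.
Divisors of 342: 1, 2, 3, 6, 9, 18, 19, 38, 57, 114, 171, 342.
Evaluate successive powers at the divisors of 342:
151^1 ≡ 151 (mod 361)
151^2 ≡ 58 (mod 361)
151^3 ≡ 94 (mod 361)
151^6 ≡ 172 (mod 361)
151^9 ≡ 284 (mod 361)
151^18 ≡ 153 (mod 361)
151^19 ≡ 360 (mod 361)
151^38 ≡ 1 (mod 361) ✓
The order of 151 is 38, so the subgroup it generates has 38 elements.
Index = |(Z/361Z)^×| / |⟨151⟩| = 342 / 38 = 9.

9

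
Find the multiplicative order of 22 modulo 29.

Since 22 ∈ (Z/29Z)^×, its order divides φ(29) = 29 − 1 = 28 = 2^2 · 7.
Divisors of 28: 1, 2, 4, 7, 14, 28.
Evaluate successive powers at the divisors of 28:
22^1 ≡ 22 (mod 29)
22^2 ≡ 20 (mod 29)
22^4 ≡ 23 (mod 29)
22^7 ≡ 28 (mod 29)
22^14 ≡ 1 (mod 29) ✓
So ord_29(22) = 14.

14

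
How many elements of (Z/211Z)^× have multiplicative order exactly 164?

φ(211) = 211 − 1 = 210 = 2 · 3 · 5 · 7.
Since (Z/211Z)^× is cyclic of order 210, the number of elements of order d is φ(d) when d | 210 and 0 otherwise.
Since 164 ∤ 210, the count is 0.

0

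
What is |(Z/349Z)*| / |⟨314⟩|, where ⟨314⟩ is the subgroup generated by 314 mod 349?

3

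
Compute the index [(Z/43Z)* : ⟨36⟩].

ord(36) | φ(43) = 43 − 1 = 42 = 2 · 3 · 7.
Divisors of 42: 1, 2, 3, 6, 7, 14, 21, 42.
Test each divisor d:
36^1 ≡ 36 (mod 43)
36^2 ≡ 6 (mod 43)
36^3 ≡ 1 (mod 43) ✓
Thus |⟨36⟩| = ord(36) = 3.
The index is φ(43) / ord(36) = 42 / 3 = 14.

14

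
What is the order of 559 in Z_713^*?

22

ord(559) | φ(713) = φ(23·31) = (23−1)·(31−1) = 22·30 = 660 = 2^2 · 3 · 5 · 11.
Divisors of 660: 1, 2, 3, 4, 5, 6, 10, 11, 12, 15, 20, 22, 30, 33, 44, 55, 60, 66, 110, 132, 165, 220, 330, 660.
Compute 559^d (mod 713) for the divisors d until we hit 1:
559^1 ≡ 559
559^2 ≡ 187
559^3 ≡ 435
559^4 ≡ 32
559^5 ≡ 63
559^6 ≡ 280
559^10 ≡ 404
559^11 ≡ 528
559^12 ≡ 683
559^15 ≡ 497
559^20 ≡ 652
559^22 ≡ 1
The smallest such exponent is 22, so the order of 559 is 22.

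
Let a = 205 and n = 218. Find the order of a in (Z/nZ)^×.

108

Since 205 ∈ (Z/218Z)^×, its order divides φ(218) = φ(2)·φ(109) = 1·108 = 108 = 2^2 · 3^3.
Divisors of 108: 1, 2, 3, 4, 6, 9, 12, 18, 27, 36, 54, 108.
Check 205^d mod 218 for each divisor in increasing order:
205^1 ≡ 205
205^2 ≡ 169
205^3 ≡ 201
205^4 ≡ 3
205^6 ≡ 71
205^9 ≡ 101
205^12 ≡ 27
205^18 ≡ 173
205^27 ≡ 33
205^36 ≡ 63
205^54 ≡ 217
205^108 ≡ 1
The smallest such exponent is 108, so the order of 205 is 108.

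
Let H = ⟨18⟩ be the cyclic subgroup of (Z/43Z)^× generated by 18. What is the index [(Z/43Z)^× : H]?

1

Since 18 ∈ (Z/43Z)^×, its order divides φ(43) = 43 − 1 = 42 = 2 · 3 · 7.
Divisors of 42: 1, 2, 3, 6, 7, 14, 21, 42.
Check 18^d mod 43 for each divisor in increasing order:
18^1 ≡ 18 (mod 43)
18^2 ≡ 23 (mod 43)
18^3 ≡ 27 (mod 43)
18^6 ≡ 41 (mod 43)
18^7 ≡ 7 (mod 43)
18^14 ≡ 6 (mod 43)
18^21 ≡ 42 (mod 43)
18^42 ≡ 1 (mod 43) ✓
So ord_43(18) = 42, hence |⟨18⟩| = 42.
[(Z/43Z)^× : ⟨18⟩] = 42/42 = 1.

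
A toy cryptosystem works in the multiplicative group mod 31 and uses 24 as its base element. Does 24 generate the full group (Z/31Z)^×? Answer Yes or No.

φ(31) = 31 − 1 = 30 = 2 · 3 · 5.
24 is a primitive root mod 31 iff 24^(φ(31)/q) ≢ 1 for every prime q | φ(31), i.e. q ∈ {2, 3, 5}.
24^15 ≡ 30 (mod 31)  [q = 2: ≢ 1 ✓]
24^10 ≡ 25 (mod 31)  [q = 3: ≢ 1 ✓]
24^6 ≡ 4 (mod 31)  [q = 5: ≢ 1 ✓]
Every test exponent gives a nontrivial residue, hence 24 generates the full group.

Yes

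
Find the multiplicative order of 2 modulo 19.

18

By Lagrange's theorem, ord_19(2) divides φ(19) = 19 − 1 = 18 = 2 · 3^2.
Divisors of 18: 1, 2, 3, 6, 9, 18.
Test each divisor d:
2^1 ≡ 2
2^2 ≡ 4
2^3 ≡ 8
2^6 ≡ 7
2^9 ≡ 18
2^18 ≡ 1
The smallest such exponent is 18, so the order of 2 is 18.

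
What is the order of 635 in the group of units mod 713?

110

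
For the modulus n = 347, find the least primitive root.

φ(347) = 347 − 1 = 346 = 2 · 173.
g is a primitive root iff g^(346/q) ≢ 1 (mod 347) for each prime q ∈ {2, 173}.
g = 2: 2^173 ≡ 346; 2^2 ≡ 4 — none is 1, so 2 is a primitive root.
The smallest primitive root modulo 347 is 2.

2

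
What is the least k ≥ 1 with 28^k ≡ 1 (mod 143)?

Since 28 ∈ (Z/143Z)^×, its order divides φ(143) = φ(11·13) = (11−1)·(13−1) = 10·12 = 120 = 2^3 · 3 · 5.
Divisors of 120: 1, 2, 3, 4, 5, 6, 8, 10, 12, 15, 20, 24, 30, 40, 60, 120.
Check 28^d mod 143 for each divisor in increasing order:
28^1 ≡ 28 (mod 143)
28^2 ≡ 69 (mod 143)
28^3 ≡ 73 (mod 143)
28^4 ≡ 42 (mod 143)
28^5 ≡ 32 (mod 143)
28^6 ≡ 38 (mod 143)
28^8 ≡ 48 (mod 143)
28^10 ≡ 23 (mod 143)
28^12 ≡ 14 (mod 143)
28^15 ≡ 21 (mod 143)
28^20 ≡ 100 (mod 143)
28^24 ≡ 53 (mod 143)
28^30 ≡ 12 (mod 143)
28^40 ≡ 133 (mod 143)
28^60 ≡ 1 (mod 143) ✓
The smallest such exponent is 60, so the order of 28 is 60.

60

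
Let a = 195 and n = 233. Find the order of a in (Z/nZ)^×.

ord(195) | φ(233) = 233 − 1 = 232 = 2^3 · 29.
Divisors of 232: 1, 2, 4, 8, 29, 58, 116, 232.
Check 195^d mod 233 for each divisor in increasing order:
195^1 ≡ 195 (mod 233)
195^2 ≡ 46 (mod 233)
195^4 ≡ 19 (mod 233)
195^8 ≡ 128 (mod 233)
195^29 ≡ 232 (mod 233)
195^58 ≡ 1 (mod 233) ✓
Therefore the multiplicative order of 195 modulo 233 is 58.

58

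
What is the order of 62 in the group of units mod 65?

12

Since 62 ∈ (Z/65Z)^×, its order divides φ(65) = φ(5·13) = (5−1)·(13−1) = 4·12 = 48 = 2^4 · 3.
Divisors of 48: 1, 2, 3, 4, 6, 8, 12, 16, 24, 48.
Evaluate successive powers at the divisors of 48:
62^1 ≡ 62
62^2 ≡ 9
62^3 ≡ 38
62^4 ≡ 16
62^6 ≡ 14
62^8 ≡ 61
62^12 ≡ 1
So ord_65(62) = 12.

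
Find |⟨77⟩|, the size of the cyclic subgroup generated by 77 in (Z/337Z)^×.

By Lagrange's theorem, ord_337(77) divides φ(337) = 337 − 1 = 336 = 2^4 · 3 · 7.
Divisors of 336: 1, 2, 3, 4, 6, 7, 8, 12, 14, 16, 21, 24, 28, 42, 48, 56, 84, 112, 168, 336.
Check 77^d mod 337 for each divisor in increasing order:
77^1 ≡ 77 (mod 337)
77^2 ≡ 200 (mod 337)
77^3 ≡ 235 (mod 337)
77^4 ≡ 234 (mod 337)
77^6 ≡ 294 (mod 337)
77^7 ≡ 59 (mod 337)
77^8 ≡ 162 (mod 337)
77^12 ≡ 164 (mod 337)
77^14 ≡ 111 (mod 337)
77^16 ≡ 295 (mod 337)
77^21 ≡ 146 (mod 337)
77^24 ≡ 273 (mod 337)
77^28 ≡ 189 (mod 337)
77^42 ≡ 85 (mod 337)
77^48 ≡ 52 (mod 337)
77^56 ≡ 336 (mod 337)
77^84 ≡ 148 (mod 337)
77^112 ≡ 1 (mod 337) ✓
Hence ord(77) = 112.

112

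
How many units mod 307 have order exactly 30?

0

φ(307) = 307 − 1 = 306 = 2 · 3^2 · 17.
(Z/307Z)^× is cyclic (|G| = 306); a cyclic group of order m has exactly φ(d) elements of each order d | m, and none otherwise.
30 does not divide 306, so no element of (Z/307Z)^× has order 30.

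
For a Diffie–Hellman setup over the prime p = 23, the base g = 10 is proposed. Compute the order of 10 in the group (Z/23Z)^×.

ord(10) | φ(23) = 23 − 1 = 22 = 2 · 11.
Divisors of 22: 1, 2, 11, 22.
Compute 10^d (mod 23) for the divisors d until we hit 1:
10^1 ≡ 10
10^2 ≡ 8
10^11 ≡ 22
10^22 ≡ 1
Hence ord(10) = 22.

22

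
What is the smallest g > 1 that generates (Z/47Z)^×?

φ(47) = 47 − 1 = 46 = 2 · 23.
g is a primitive root iff g^(46/q) ≢ 1 (mod 47) for each prime q ∈ {2, 23}.
g = 2: 2^23 ≡ 1 — hits 1, so not a primitive root.
g = 3: 3^23 ≡ 1 — hits 1, so not a primitive root.
g = 4: 4^23 ≡ 1 — hits 1, so not a primitive root.
g = 5: 5^23 ≡ 46; 5^2 ≡ 25 — none is 1, so 5 is a primitive root.
So 5 is the smallest generator of (Z/47Z)^×.

5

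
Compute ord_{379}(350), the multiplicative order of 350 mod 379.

63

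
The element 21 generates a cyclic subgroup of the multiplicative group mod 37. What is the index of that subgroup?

ord(21) | φ(37) = 37 − 1 = 36 = 2^2 · 3^2.
Divisors of 36: 1, 2, 3, 4, 6, 9, 12, 18, 36.
Evaluate successive powers at the divisors of 36:
21^1 ≡ 21
21^2 ≡ 34
21^3 ≡ 11
21^4 ≡ 9
21^6 ≡ 10
21^9 ≡ 36
21^12 ≡ 26
21^18 ≡ 1
The order of 21 is 18, so the subgroup it generates has 18 elements.
[(Z/37Z)^× : ⟨21⟩] = 36/18 = 2.

2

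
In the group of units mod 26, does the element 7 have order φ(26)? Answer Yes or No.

φ(26) = φ(2)·φ(13) = 1·12 = 12 = 2^2 · 3.
It suffices to check that the order of 7 is not a proper divisor of 12: compute 7^(12/q) for q ∈ {2, 3}.
7^6 ≡ 25 (mod 26)  [q = 2: ≢ 1 ✓]
7^4 ≡ 9 (mod 26)  [q = 3: ≢ 1 ✓]
All checks pass, so 7 has order 12 and is a primitive root modulo 26.

Yes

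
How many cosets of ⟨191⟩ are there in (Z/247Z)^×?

By Lagrange's theorem, ord_247(191) divides φ(247) = φ(13·19) = (13−1)·(19−1) = 12·18 = 216 = 2^3 · 3^3.
Divisors of 216: 1, 2, 3, 4, 6, 8, 9, 12, 18, 24, 27, 36, 54, 72, 108, 216.
Evaluate successive powers at the divisors of 216:
191^1 ≡ 191 (mod 247)
191^2 ≡ 172 (mod 247)
191^3 ≡ 1 (mod 247) ✓
The order of 191 is 3, so the subgroup it generates has 3 elements.
The index is φ(247) / ord(191) = 216 / 3 = 72.

72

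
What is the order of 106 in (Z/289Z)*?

68

By Lagrange's theorem, ord_289(106) divides φ(289) = φ(17^2) = 17·(17−1) = 272 = 2^4 · 17.
Divisors of 272: 1, 2, 4, 8, 16, 17, 34, 68, 136, 272.
Evaluate successive powers at the divisors of 272:
106^1 ≡ 106 (mod 289)
106^2 ≡ 254 (mod 289)
106^4 ≡ 69 (mod 289)
106^8 ≡ 137 (mod 289)
106^16 ≡ 273 (mod 289)
106^17 ≡ 38 (mod 289)
106^34 ≡ 288 (mod 289)
106^68 ≡ 1 (mod 289) ✓
Therefore the multiplicative order of 106 modulo 289 is 68.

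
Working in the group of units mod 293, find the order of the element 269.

146

ord(269) | φ(293) = 293 − 1 = 292 = 2^2 · 73.
Divisors of 292: 1, 2, 4, 73, 146, 292.
Compute 269^d (mod 293) for the divisors d until we hit 1:
269^1 ≡ 269 (mod 293)
269^2 ≡ 283 (mod 293)
269^4 ≡ 100 (mod 293)
269^73 ≡ 292 (mod 293)
269^146 ≡ 1 (mod 293) ✓
The smallest such exponent is 146, so the order of 269 is 146.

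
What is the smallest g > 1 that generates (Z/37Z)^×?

2

φ(37) = 37 − 1 = 36 = 2^2 · 3^2.
Test candidates g = 2, 3, … against the prime factors q ∈ {2, 3} of φ(37): g is a generator iff g^(36/q) ≢ 1 for every such q.
g = 2: 2^18 ≡ 36; 2^12 ≡ 26 — none is 1, so 2 is a primitive root.
Hence the least primitive root of 37 is 2.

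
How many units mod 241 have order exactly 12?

4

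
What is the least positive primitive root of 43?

φ(43) = 43 − 1 = 42 = 2 · 3 · 7.
Test candidates g = 2, 3, … against the prime factors q ∈ {2, 3, 7} of φ(43): g is a generator iff g^(42/q) ≢ 1 for every such q.
g = 2: 2^21 ≡ 42; 2^14 ≡ 1 — hits 1, so not a primitive root.
g = 3: 3^21 ≡ 42; 3^14 ≡ 36; 3^6 ≡ 41 — none is 1, so 3 is a primitive root.
Hence the least primitive root of 43 is 3.

3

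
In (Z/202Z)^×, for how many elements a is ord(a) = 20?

8

φ(202) = φ(2)·φ(101) = 1·100 = 100 = 2^2 · 5^2.
(Z/202Z)^× is cyclic (|G| = 100); a cyclic group of order m has exactly φ(d) elements of each order d | m, and none otherwise.
20 = 2^2 · 5 divides 100, and φ(20) = 8.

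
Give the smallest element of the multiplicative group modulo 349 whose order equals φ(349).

2

φ(349) = 349 − 1 = 348 = 2^2 · 3 · 29.
g is a primitive root iff g^(348/q) ≢ 1 (mod 349) for each prime q ∈ {2, 3, 29}.
g = 2: 2^174 ≡ 348; 2^116 ≡ 226; 2^12 ≡ 257 — none is 1, so 2 is a primitive root.
Hence the least primitive root of 349 is 2.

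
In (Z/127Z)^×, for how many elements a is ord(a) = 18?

φ(127) = 127 − 1 = 126 = 2 · 3^2 · 7.
Since (Z/127Z)^× is cyclic of order 126, the number of elements of order d is φ(d) when d | 126 and 0 otherwise.
18 = 2 · 3^2 divides 126, and φ(18) = 6.

6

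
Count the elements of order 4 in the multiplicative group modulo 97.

φ(97) = 97 − 1 = 96 = 2^5 · 3.
(Z/97Z)^× is cyclic (|G| = 96); a cyclic group of order m has exactly φ(d) elements of each order d | m, and none otherwise.
4 = 2^2 divides 96, and φ(4) = 2.

2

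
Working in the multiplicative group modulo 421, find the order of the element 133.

By Lagrange's theorem, ord_421(133) divides φ(421) = 421 − 1 = 420 = 2^2 · 3 · 5 · 7.
Divisors of 420: 1, 2, 3, 4, 5, 6, 7, 10, 12, 14, 15, 20, 21, 28, 30, 35, 42, 60, 70, 84, 105, 140, 210, 420.
Evaluate successive powers at the divisors of 420:
133^1 ≡ 133 (mod 421)
133^2 ≡ 7 (mod 421)
133^3 ≡ 89 (mod 421)
133^4 ≡ 49 (mod 421)
133^5 ≡ 202 (mod 421)
133^6 ≡ 343 (mod 421)
133^7 ≡ 151 (mod 421)
133^10 ≡ 388 (mod 421)
133^12 ≡ 190 (mod 421)
133^14 ≡ 67 (mod 421)
133^15 ≡ 70 (mod 421)
133^20 ≡ 247 (mod 421)
133^21 ≡ 13 (mod 421)
133^28 ≡ 279 (mod 421)
133^30 ≡ 269 (mod 421)
133^35 ≡ 29 (mod 421)
133^42 ≡ 169 (mod 421)
133^60 ≡ 370 (mod 421)
133^70 ≡ 420 (mod 421)
133^84 ≡ 354 (mod 421)
133^105 ≡ 392 (mod 421)
133^140 ≡ 1 (mod 421) ✓
So ord_421(133) = 140.

140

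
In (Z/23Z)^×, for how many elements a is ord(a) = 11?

φ(23) = 23 − 1 = 22 = 2 · 11.
In a cyclic group of order 22, there are φ(d) elements of order d for each divisor d of 22, and zero for non-divisors.
11 | 22, and φ(11) = 11 − 1 = 10.

10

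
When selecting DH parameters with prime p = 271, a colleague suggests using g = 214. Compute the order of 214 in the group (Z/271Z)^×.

30

Since 214 ∈ (Z/271Z)^×, its order divides φ(271) = 271 − 1 = 270 = 2 · 3^3 · 5.
Divisors of 270: 1, 2, 3, 5, 6, 9, 10, 15, 18, 27, 30, 45, 54, 90, 135, 270.
Evaluate successive powers at the divisors of 270:
214^1 ≡ 214 (mod 271)
214^2 ≡ 268 (mod 271)
214^3 ≡ 171 (mod 271)
214^5 ≡ 29 (mod 271)
214^6 ≡ 244 (mod 271)
214^9 ≡ 261 (mod 271)
214^10 ≡ 28 (mod 271)
214^15 ≡ 270 (mod 271)
214^18 ≡ 100 (mod 271)
214^27 ≡ 84 (mod 271)
214^30 ≡ 1 (mod 271) ✓
Therefore the multiplicative order of 214 modulo 271 is 30.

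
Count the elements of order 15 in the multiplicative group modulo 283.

0

φ(283) = 283 − 1 = 282 = 2 · 3 · 47.
Since (Z/283Z)^× is cyclic of order 282, the number of elements of order d is φ(d) when d | 282 and 0 otherwise.
15 does not divide 282, so no element of (Z/283Z)^× has order 15.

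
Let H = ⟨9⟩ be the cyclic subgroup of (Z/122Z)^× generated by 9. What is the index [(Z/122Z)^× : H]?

12

The order of 9 must divide φ(122) = φ(2)·φ(61) = 1·60 = 60 = 2^2 · 3 · 5.
Divisors of 60: 1, 2, 3, 4, 5, 6, 10, 12, 15, 20, 30, 60.
Evaluate successive powers at the divisors of 60:
9^1 ≡ 9 (mod 122)
9^2 ≡ 81 (mod 122)
9^3 ≡ 119 (mod 122)
9^4 ≡ 95 (mod 122)
9^5 ≡ 1 (mod 122) ✓
So ord_122(9) = 5, hence |⟨9⟩| = 5.
The index is φ(122) / ord(9) = 60 / 5 = 12.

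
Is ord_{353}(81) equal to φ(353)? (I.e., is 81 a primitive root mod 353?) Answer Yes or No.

No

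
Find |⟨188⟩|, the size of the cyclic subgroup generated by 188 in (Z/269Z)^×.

The order of 188 must divide φ(269) = 269 − 1 = 268 = 2^2 · 67.
Divisors of 268: 1, 2, 4, 67, 134, 268.
Evaluate successive powers at the divisors of 268:
188^1 ≡ 188
188^2 ≡ 105
188^4 ≡ 265
188^67 ≡ 268
188^134 ≡ 1
Therefore the multiplicative order of 188 modulo 269 is 134.

134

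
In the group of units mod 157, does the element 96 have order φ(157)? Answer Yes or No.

Yes

φ(157) = 157 − 1 = 156 = 2^2 · 3 · 13.
96 is a primitive root mod 157 iff 96^(φ(157)/q) ≢ 1 for every prime q | φ(157), i.e. q ∈ {2, 3, 13}.
96^78 ≡ 156 (mod 157)  [q = 2: ≢ 1 ✓]
96^52 ≡ 12 (mod 157)  [q = 3: ≢ 1 ✓]
96^12 ≡ 75 (mod 157)  [q = 13: ≢ 1 ✓]
None equal 1, so ord_157(96) = 156: 96 is a primitive root.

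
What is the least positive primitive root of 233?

3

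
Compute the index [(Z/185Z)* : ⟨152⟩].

4

ord(152) | φ(185) = φ(5·37) = (5−1)·(37−1) = 4·36 = 144 = 2^4 · 3^2.
Divisors of 144: 1, 2, 3, 4, 6, 8, 9, 12, 16, 18, 24, 36, 48, 72, 144.
Evaluate successive powers at the divisors of 144:
152^1 ≡ 152
152^2 ≡ 164
152^3 ≡ 138
152^4 ≡ 71
152^6 ≡ 174
152^8 ≡ 46
152^9 ≡ 147
152^12 ≡ 121
152^16 ≡ 81
152^18 ≡ 149
152^24 ≡ 26
152^36 ≡ 1
Thus |⟨152⟩| = ord(152) = 36.
Index = |(Z/185Z)^×| / |⟨152⟩| = 144 / 36 = 4.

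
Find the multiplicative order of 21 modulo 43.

ord(21) | φ(43) = 43 − 1 = 42 = 2 · 3 · 7.
Divisors of 42: 1, 2, 3, 6, 7, 14, 21, 42.
Evaluate successive powers at the divisors of 42:
21^1 ≡ 21 (mod 43)
21^2 ≡ 11 (mod 43)
21^3 ≡ 16 (mod 43)
21^6 ≡ 41 (mod 43)
21^7 ≡ 1 (mod 43) ✓
Therefore the multiplicative order of 21 modulo 43 is 7.

7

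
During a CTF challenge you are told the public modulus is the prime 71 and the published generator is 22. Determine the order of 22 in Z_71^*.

The order of 22 must divide φ(71) = 71 − 1 = 70 = 2 · 5 · 7.
Divisors of 70: 1, 2, 5, 7, 10, 14, 35, 70.
Test each divisor d:
22^1 ≡ 22 (mod 71)
22^2 ≡ 58 (mod 71)
22^5 ≡ 26 (mod 71)
22^7 ≡ 17 (mod 71)
22^10 ≡ 37 (mod 71)
22^14 ≡ 5 (mod 71)
22^35 ≡ 70 (mod 71)
22^70 ≡ 1 (mod 71) ✓
Hence ord(22) = 70.

70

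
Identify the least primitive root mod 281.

φ(281) = 281 − 1 = 280 = 2^3 · 5 · 7.
Test candidates g = 2, 3, … against the prime factors q ∈ {2, 5, 7} of φ(281): g is a generator iff g^(280/q) ≢ 1 for every such q.
g = 2: 2^140 ≡ 1 — hits 1, so not a primitive root.
g = 3: 3^140 ≡ 280; 3^56 ≡ 86; 3^40 ≡ 249 — none is 1, so 3 is a primitive root.
Hence the least primitive root of 281 is 3.

3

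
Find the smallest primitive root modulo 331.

3

φ(331) = 331 − 1 = 330 = 2 · 3 · 5 · 11.
Test candidates g = 2, 3, … against the prime factors q ∈ {2, 3, 5, 11} of φ(331): g is a generator iff g^(330/q) ≢ 1 for every such q.
g = 2: 2^165 ≡ 330; 2^110 ≡ 299; 2^66 ≡ 64; 2^30 ≡ 1 — hits 1, so not a primitive root.
g = 3: 3^165 ≡ 330; 3^110 ≡ 299; 3^66 ≡ 64; 3^30 ≡ 270 — none is 1, so 3 is a primitive root.
Hence the least primitive root of 331 is 3.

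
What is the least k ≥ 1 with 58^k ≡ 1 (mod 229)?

ord(58) | φ(229) = 229 − 1 = 228 = 2^2 · 3 · 19.
Divisors of 228: 1, 2, 3, 4, 6, 12, 19, 38, 57, 76, 114, 228.
Compute 58^d (mod 229) for the divisors d until we hit 1:
58^1 ≡ 58 (mod 229)
58^2 ≡ 158 (mod 229)
58^3 ≡ 4 (mod 229)
58^4 ≡ 3 (mod 229)
58^6 ≡ 16 (mod 229)
58^12 ≡ 27 (mod 229)
58^19 ≡ 95 (mod 229)
58^38 ≡ 94 (mod 229)
58^57 ≡ 228 (mod 229)
58^76 ≡ 134 (mod 229)
58^114 ≡ 1 (mod 229) ✓
Therefore the multiplicative order of 58 modulo 229 is 114.

114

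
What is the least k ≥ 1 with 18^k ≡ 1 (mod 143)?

20

Since 18 ∈ (Z/143Z)^×, its order divides φ(143) = φ(11·13) = (11−1)·(13−1) = 10·12 = 120 = 2^3 · 3 · 5.
Divisors of 120: 1, 2, 3, 4, 5, 6, 8, 10, 12, 15, 20, 24, 30, 40, 60, 120.
Test each divisor d:
18^1 ≡ 18 (mod 143)
18^2 ≡ 38 (mod 143)
18^3 ≡ 112 (mod 143)
18^4 ≡ 14 (mod 143)
18^5 ≡ 109 (mod 143)
18^6 ≡ 103 (mod 143)
18^8 ≡ 53 (mod 143)
18^10 ≡ 12 (mod 143)
18^12 ≡ 27 (mod 143)
18^15 ≡ 21 (mod 143)
18^20 ≡ 1 (mod 143) ✓
Hence ord(18) = 20.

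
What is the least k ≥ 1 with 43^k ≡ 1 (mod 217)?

ord(43) | φ(217) = φ(7·31) = (7−1)·(31−1) = 6·30 = 180 = 2^2 · 3^2 · 5.
Divisors of 180: 1, 2, 3, 4, 5, 6, 9, 10, 12, 15, 18, 20, 30, 36, 45, 60, 90, 180.
Check 43^d mod 217 for each divisor in increasing order:
43^1 ≡ 43
43^2 ≡ 113
43^3 ≡ 85
43^4 ≡ 183
43^5 ≡ 57
43^6 ≡ 64
43^9 ≡ 15
43^10 ≡ 211
43^12 ≡ 190
43^15 ≡ 92
43^18 ≡ 8
43^20 ≡ 36
43^30 ≡ 1
So ord_217(43) = 30.

30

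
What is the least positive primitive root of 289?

3

φ(289) = φ(17^2) = 17·(17−1) = 272 = 2^4 · 17.
g is a primitive root iff g^(272/q) ≢ 1 (mod 289) for each prime q ∈ {2, 17}.
g = 2: 2^136 ≡ 1 — hits 1, so not a primitive root.
g = 3: 3^136 ≡ 288; 3^16 ≡ 171 — none is 1, so 3 is a primitive root.
Hence the least primitive root of 289 is 3.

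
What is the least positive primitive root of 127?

3

φ(127) = 127 − 1 = 126 = 2 · 3^2 · 7.
Test candidates g = 2, 3, … against the prime factors q ∈ {2, 3, 7} of φ(127): g is a generator iff g^(126/q) ≢ 1 for every such q.
g = 2: 2^63 ≡ 1 — hits 1, so not a primitive root.
g = 3: 3^63 ≡ 126; 3^42 ≡ 107; 3^18 ≡ 4 — none is 1, so 3 is a primitive root.
Hence the least primitive root of 127 is 3.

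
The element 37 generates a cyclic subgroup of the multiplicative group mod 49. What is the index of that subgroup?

The order of 37 must divide φ(49) = φ(7^2) = 7·(7−1) = 42 = 2 · 3 · 7.
Divisors of 42: 1, 2, 3, 6, 7, 14, 21, 42.
Compute 37^d (mod 49) for the divisors d until we hit 1:
37^1 ≡ 37 (mod 49)
37^2 ≡ 46 (mod 49)
37^3 ≡ 36 (mod 49)
37^6 ≡ 22 (mod 49)
37^7 ≡ 30 (mod 49)
37^14 ≡ 18 (mod 49)
37^21 ≡ 1 (mod 49) ✓
The order of 37 is 21, so the subgroup it generates has 21 elements.
Index = |(Z/49Z)^×| / |⟨37⟩| = 42 / 21 = 2.

2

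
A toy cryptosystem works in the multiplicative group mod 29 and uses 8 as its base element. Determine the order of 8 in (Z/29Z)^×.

By Lagrange's theorem, ord_29(8) divides φ(29) = 29 − 1 = 28 = 2^2 · 7.
Divisors of 28: 1, 2, 4, 7, 14, 28.
Check 8^d mod 29 for each divisor in increasing order:
8^1 ≡ 8
8^2 ≡ 6
8^4 ≡ 7
8^7 ≡ 17
8^14 ≡ 28
8^28 ≡ 1
So ord_29(8) = 28.

28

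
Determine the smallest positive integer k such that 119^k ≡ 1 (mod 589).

18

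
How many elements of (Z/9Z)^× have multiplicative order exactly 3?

2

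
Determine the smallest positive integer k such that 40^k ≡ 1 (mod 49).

ord(40) | φ(49) = φ(7^2) = 7·(7−1) = 42 = 2 · 3 · 7.
Divisors of 42: 1, 2, 3, 6, 7, 14, 21, 42.
Compute 40^d (mod 49) for the divisors d until we hit 1:
40^1 ≡ 40 (mod 49)
40^2 ≡ 32 (mod 49)
40^3 ≡ 6 (mod 49)
40^6 ≡ 36 (mod 49)
40^7 ≡ 19 (mod 49)
40^14 ≡ 18 (mod 49)
40^21 ≡ 48 (mod 49)
40^42 ≡ 1 (mod 49) ✓
The smallest such exponent is 42, so the order of 40 is 42.

42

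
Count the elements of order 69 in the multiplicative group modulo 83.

0

φ(83) = 83 − 1 = 82 = 2 · 41.
(Z/83Z)^× is cyclic (|G| = 82); a cyclic group of order m has exactly φ(d) elements of each order d | m, and none otherwise.
Here 82 is not a multiple of 69, so there are no elements of order 69.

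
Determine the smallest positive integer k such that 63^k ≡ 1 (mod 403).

12

Since 63 ∈ (Z/403Z)^×, its order divides φ(403) = φ(13·31) = (13−1)·(31−1) = 12·30 = 360 = 2^3 · 3^2 · 5.
Divisors of 360: 1, 2, 3, 4, 5, 6, 8, 9, 10, 12, 15, 18, 20, 24, 30, 36, 40, 45, 60, 72, 90, 120, 180, 360.
Check 63^d mod 403 for each divisor in increasing order:
63^1 ≡ 63 (mod 403)
63^2 ≡ 342 (mod 403)
63^3 ≡ 187 (mod 403)
63^4 ≡ 94 (mod 403)
63^5 ≡ 280 (mod 403)
63^6 ≡ 311 (mod 403)
63^8 ≡ 373 (mod 403)
63^9 ≡ 125 (mod 403)
63^10 ≡ 218 (mod 403)
63^12 ≡ 1 (mod 403) ✓
The smallest such exponent is 12, so the order of 63 is 12.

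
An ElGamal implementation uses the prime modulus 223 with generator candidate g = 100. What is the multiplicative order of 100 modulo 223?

111

Since 100 ∈ (Z/223Z)^×, its order divides φ(223) = 223 − 1 = 222 = 2 · 3 · 37.
Divisors of 222: 1, 2, 3, 6, 37, 74, 111, 222.
Evaluate successive powers at the divisors of 222:
100^1 ≡ 100 (mod 223)
100^2 ≡ 188 (mod 223)
100^3 ≡ 68 (mod 223)
100^6 ≡ 164 (mod 223)
100^37 ≡ 39 (mod 223)
100^74 ≡ 183 (mod 223)
100^111 ≡ 1 (mod 223) ✓
The smallest such exponent is 111, so the order of 100 is 111.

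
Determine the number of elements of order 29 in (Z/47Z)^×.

φ(47) = 47 − 1 = 46 = 2 · 23.
Since (Z/47Z)^× is cyclic of order 46, the number of elements of order d is φ(d) when d | 46 and 0 otherwise.
Here 46 is not a multiple of 29, so there are no elements of order 29.

0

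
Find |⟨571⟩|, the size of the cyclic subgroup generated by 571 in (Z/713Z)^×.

ord(571) | φ(713) = φ(23·31) = (23−1)·(31−1) = 22·30 = 660 = 2^2 · 3 · 5 · 11.
Divisors of 660: 1, 2, 3, 4, 5, 6, 10, 11, 12, 15, 20, 22, 30, 33, 44, 55, 60, 66, 110, 132, 165, 220, 330, 660.
Compute 571^d (mod 713) for the divisors d until we hit 1:
571^1 ≡ 571
571^2 ≡ 200
571^3 ≡ 120
571^4 ≡ 72
571^5 ≡ 471
571^6 ≡ 140
571^10 ≡ 98
571^11 ≡ 344
571^12 ≡ 349
571^15 ≡ 526
571^20 ≡ 335
571^22 ≡ 691
571^30 ≡ 32
571^33 ≡ 275
571^44 ≡ 484
571^55 ≡ 367
571^60 ≡ 311
571^66 ≡ 47
571^110 ≡ 645
571^132 ≡ 70
571^165 ≡ 712
571^220 ≡ 346
571^330 ≡ 1
So ord_713(571) = 330.

330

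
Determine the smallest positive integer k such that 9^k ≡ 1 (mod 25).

ord(9) | φ(25) = φ(5^2) = 5·(5−1) = 20 = 2^2 · 5.
Divisors of 20: 1, 2, 4, 5, 10, 20.
Compute 9^d (mod 25) for the divisors d until we hit 1:
9^1 ≡ 9
9^2 ≡ 6
9^4 ≡ 11
9^5 ≡ 24
9^10 ≡ 1
So ord_25(9) = 10.

10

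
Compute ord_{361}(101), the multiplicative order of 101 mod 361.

ord(101) | φ(361) = φ(19^2) = 19·(19−1) = 342 = 2 · 3^2 · 19.
Divisors of 342: 1, 2, 3, 6, 9, 18, 19, 38, 57, 114, 171, 342.
Compute 101^d (mod 361) for the divisors d until we hit 1:
101^1 ≡ 101 (mod 361)
101^2 ≡ 93 (mod 361)
101^3 ≡ 7 (mod 361)
101^6 ≡ 49 (mod 361)
101^9 ≡ 343 (mod 361)
101^18 ≡ 324 (mod 361)
101^19 ≡ 234 (mod 361)
101^38 ≡ 245 (mod 361)
101^57 ≡ 292 (mod 361)
101^114 ≡ 68 (mod 361)
101^171 ≡ 1 (mod 361) ✓
Therefore the multiplicative order of 101 modulo 361 is 171.

171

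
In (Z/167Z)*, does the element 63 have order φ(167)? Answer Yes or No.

φ(167) = 167 − 1 = 166 = 2 · 83.
63 is a primitive root mod 167 iff 63^(φ(167)/q) ≢ 1 for every prime q | φ(167), i.e. q ∈ {2, 83}.
63^83 ≡ 1 (mod 167)  [q = 2: ≡ 1 ✗]
63^2 ≡ 128 (mod 167)  [q = 83: ≢ 1 ✓]
The check at q = 2 fails, so 63 generates a proper subgroup.

No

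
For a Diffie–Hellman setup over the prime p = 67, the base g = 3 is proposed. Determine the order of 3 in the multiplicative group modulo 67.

22

ord(3) | φ(67) = 67 − 1 = 66 = 2 · 3 · 11.
Divisors of 66: 1, 2, 3, 6, 11, 22, 33, 66.
Compute 3^d (mod 67) for the divisors d until we hit 1:
3^1 ≡ 3
3^2 ≡ 9
3^3 ≡ 27
3^6 ≡ 59
3^11 ≡ 66
3^22 ≡ 1
So ord_67(3) = 22.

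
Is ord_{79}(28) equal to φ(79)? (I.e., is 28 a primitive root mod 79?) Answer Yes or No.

φ(79) = 79 − 1 = 78 = 2 · 3 · 13.
Test 28^(78/q) mod 79 for each prime factor q of 78:
28^39 ≡ 78 (mod 79)  [q = 2: ≢ 1 ✓]
28^26 ≡ 23 (mod 79)  [q = 3: ≢ 1 ✓]
28^6 ≡ 21 (mod 79)  [q = 13: ≢ 1 ✓]
Every test exponent gives a nontrivial residue, hence 28 generates the full group.

Yes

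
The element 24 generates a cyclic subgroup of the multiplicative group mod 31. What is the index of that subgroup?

The order of 24 must divide φ(31) = 31 − 1 = 30 = 2 · 3 · 5.
Divisors of 30: 1, 2, 3, 5, 6, 10, 15, 30.
Check 24^d mod 31 for each divisor in increasing order:
24^1 ≡ 24 (mod 31)
24^2 ≡ 18 (mod 31)
24^3 ≡ 29 (mod 31)
24^5 ≡ 26 (mod 31)
24^6 ≡ 4 (mod 31)
24^10 ≡ 25 (mod 31)
24^15 ≡ 30 (mod 31)
24^30 ≡ 1 (mod 31) ✓
The order of 24 is 30, so the subgroup it generates has 30 elements.
[(Z/31Z)^× : ⟨24⟩] = 30/30 = 1.

1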